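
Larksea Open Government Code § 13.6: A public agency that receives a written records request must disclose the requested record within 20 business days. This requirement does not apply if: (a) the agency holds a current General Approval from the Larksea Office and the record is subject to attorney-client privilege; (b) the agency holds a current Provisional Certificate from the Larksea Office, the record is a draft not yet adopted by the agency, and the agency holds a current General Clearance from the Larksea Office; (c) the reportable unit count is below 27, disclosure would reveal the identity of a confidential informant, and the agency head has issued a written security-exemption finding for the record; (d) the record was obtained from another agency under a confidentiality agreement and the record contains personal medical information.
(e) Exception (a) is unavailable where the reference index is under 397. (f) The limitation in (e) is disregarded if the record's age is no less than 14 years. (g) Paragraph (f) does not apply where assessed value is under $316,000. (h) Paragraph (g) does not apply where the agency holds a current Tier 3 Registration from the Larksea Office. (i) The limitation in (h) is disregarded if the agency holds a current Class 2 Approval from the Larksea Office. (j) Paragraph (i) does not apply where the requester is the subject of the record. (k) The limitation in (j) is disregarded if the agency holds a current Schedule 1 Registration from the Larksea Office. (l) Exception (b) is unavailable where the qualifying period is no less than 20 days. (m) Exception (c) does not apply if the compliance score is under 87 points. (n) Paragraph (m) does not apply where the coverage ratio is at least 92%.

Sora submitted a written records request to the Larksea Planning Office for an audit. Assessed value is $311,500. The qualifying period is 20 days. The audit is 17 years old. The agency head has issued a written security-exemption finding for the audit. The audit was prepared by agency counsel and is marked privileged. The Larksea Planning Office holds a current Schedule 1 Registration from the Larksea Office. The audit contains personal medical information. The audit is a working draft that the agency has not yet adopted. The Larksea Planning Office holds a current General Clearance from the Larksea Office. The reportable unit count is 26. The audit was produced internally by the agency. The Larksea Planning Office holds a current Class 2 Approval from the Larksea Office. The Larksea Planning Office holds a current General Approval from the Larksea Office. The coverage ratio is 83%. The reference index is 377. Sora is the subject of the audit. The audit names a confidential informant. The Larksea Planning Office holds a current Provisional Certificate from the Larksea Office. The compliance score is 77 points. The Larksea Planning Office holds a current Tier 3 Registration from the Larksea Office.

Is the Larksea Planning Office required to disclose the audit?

Yes — the Larksea Planning Office must disclose the audit.

Exception (a): a current General Approval is held; the audit is privileged — every condition holds. Turning to paragraphs (e)–(k): (e) is triggered — the reference index is 377, under the 397 limit. (f) would limit (e) — the record's age is 17 years, meeting the 14 years threshold — but (g) sets (f) aside: (g) is triggered — assessed value is $311,500, under the $316,000 limit. (h) would limit (g) — a current Tier 3 Registration is held — but (i) sets (h) aside: (i) applies — a current Class 2 Approval is held. (j) applies (Sora is the subject of the audit), but yields to (k): (k) operates against (j): a current Schedule 1 Registration is held. Exception (a) does not apply.
All of (b)'s requirements are met (a current Provisional Certificate is held; the audit is an unadopted draft; a current General Clearance is held). But: (l) operates against (b): the qualifying period is 20 days, meeting the 20 days threshold. (b) is therefore removed.
Exception (c): the reportable unit count is 26, below the 27 limit; the audit names a confidential informant; a written security-exemption finding has been issued — every condition holds. Turning to paragraphs (m)–(n): (m) is triggered — the compliance score is 77 points, under the 87 points limit. (n) does not operate here (the coverage ratio is 83%, short of 92%), so (m) stands. Exception (c) does not apply.
Exception (d) does not apply: the audit was produced internally.
No exception displaces § 13.6.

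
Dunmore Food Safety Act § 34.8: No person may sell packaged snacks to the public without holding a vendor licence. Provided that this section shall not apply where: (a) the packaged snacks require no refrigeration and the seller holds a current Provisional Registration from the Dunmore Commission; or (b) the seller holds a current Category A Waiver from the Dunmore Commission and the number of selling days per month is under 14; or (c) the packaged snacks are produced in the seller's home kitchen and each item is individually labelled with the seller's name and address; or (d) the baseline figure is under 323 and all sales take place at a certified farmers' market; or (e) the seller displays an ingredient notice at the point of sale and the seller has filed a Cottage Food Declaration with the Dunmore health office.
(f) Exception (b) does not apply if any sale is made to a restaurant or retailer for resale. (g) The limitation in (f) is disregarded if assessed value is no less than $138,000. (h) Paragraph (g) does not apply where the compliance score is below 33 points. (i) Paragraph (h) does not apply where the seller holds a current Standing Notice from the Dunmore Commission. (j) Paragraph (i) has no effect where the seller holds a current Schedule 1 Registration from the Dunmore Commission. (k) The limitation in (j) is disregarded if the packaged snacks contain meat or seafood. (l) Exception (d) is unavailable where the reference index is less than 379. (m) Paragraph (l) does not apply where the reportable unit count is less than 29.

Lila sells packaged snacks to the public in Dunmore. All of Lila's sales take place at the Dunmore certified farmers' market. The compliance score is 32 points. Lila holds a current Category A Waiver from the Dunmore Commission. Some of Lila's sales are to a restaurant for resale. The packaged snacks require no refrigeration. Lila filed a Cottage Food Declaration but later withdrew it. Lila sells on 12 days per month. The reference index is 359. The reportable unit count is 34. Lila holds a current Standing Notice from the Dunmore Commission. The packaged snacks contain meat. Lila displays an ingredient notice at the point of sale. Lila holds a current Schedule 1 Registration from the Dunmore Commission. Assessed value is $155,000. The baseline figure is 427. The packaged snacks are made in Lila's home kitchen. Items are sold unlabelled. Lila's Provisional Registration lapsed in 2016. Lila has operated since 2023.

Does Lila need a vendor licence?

No — exception (b) applies; Lila is not required to hold a vendor licence.

Exception (a) fails — there is no Provisional Registration in force.
Exception (b)'s conditions are all satisfied: a current Category A Waiver is held; the number of selling days per month is 12, under the 14 limit. Applying paragraphs (f)–(k): (f) is triggered (some sales are to a restaurant for resale), but is overridden by (g): (g) is engaged — assessed value is $155,000, meeting the $138,000 threshold. (h) would limit (g) — the compliance score is 32 points, below the 33 points limit — but (i) sets (h) aside: (i) is engaged — a current Standing Notice is held. (j) operates (a current Schedule 1 Registration is held), but is displaced by (k): (k) operates against (j): the packaged snacks contain meat. (b) remains available.
Exception (c) fails — items are sold unlabelled.
Exception (d) does not apply: the baseline figure is 427, not under 323.
Exception (e) does not apply: the Cottage Food Declaration was withdrawn.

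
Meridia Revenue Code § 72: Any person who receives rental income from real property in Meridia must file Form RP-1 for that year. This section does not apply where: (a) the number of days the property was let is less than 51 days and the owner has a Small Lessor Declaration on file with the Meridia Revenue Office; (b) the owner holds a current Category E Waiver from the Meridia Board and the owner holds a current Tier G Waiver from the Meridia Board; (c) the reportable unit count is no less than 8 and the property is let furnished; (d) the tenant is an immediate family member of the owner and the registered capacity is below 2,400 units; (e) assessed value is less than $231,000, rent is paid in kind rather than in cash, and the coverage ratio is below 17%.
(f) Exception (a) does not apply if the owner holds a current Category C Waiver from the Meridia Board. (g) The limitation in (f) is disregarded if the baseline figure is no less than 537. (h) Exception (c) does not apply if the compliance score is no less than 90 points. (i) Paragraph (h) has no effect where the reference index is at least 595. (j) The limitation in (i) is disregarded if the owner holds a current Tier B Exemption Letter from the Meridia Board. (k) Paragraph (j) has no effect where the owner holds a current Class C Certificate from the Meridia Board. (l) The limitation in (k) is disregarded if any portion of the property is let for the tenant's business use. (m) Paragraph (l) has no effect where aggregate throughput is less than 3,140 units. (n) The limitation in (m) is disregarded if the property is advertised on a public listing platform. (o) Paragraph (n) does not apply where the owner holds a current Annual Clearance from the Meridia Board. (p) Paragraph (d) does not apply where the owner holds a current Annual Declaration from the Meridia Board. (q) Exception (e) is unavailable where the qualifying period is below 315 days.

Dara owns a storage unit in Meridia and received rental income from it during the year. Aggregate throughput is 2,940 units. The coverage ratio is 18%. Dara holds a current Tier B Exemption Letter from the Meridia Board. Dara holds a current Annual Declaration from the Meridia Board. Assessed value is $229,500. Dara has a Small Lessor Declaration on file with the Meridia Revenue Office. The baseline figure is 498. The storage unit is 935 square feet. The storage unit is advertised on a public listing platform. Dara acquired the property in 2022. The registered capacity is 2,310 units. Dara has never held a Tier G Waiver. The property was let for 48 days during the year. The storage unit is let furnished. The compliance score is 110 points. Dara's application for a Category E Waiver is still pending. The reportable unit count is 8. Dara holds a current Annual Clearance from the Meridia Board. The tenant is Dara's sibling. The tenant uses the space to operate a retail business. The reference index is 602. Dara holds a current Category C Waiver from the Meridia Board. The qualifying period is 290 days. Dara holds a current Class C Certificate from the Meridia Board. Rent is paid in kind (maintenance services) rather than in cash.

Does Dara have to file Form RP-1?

Exception (a): the number of days the property was let is 48 days, less than the 51 days limit; a Small Lessor Declaration is on file — every condition holds. But: (f) operates against (a): a current Category C Waiver is held. (g), which would lift (f), does not operate here — the baseline figure is 498, short of 537. So (a) is unavailable.
Exception (b) does not apply: there is no Category E Waiver in force.
Exception (c): the reportable unit count is 8, meeting the 8 threshold; the property is let furnished — every condition holds. Applying paragraphs (h)–(o): (h) is triggered (the compliance score is 110 points, meeting the 90 points threshold), but yields to (i): (i) applies — the reference index is 602, meeting the 595 threshold. (j) would limit (i) — a current Tier B Exemption Letter is held — but (k) sets (j) aside: (k) operates — a current Class C Certificate is held. (l) would limit (k) — the space is let for business use — but (m) sets (l) aside: (m) operates — aggregate throughput is 2,940 units, less than the 3,140 units limit. (n) applies (the property is publicly advertised), but yields to (o): (o) operates against (n): a current Annual Clearance is held. (c) remains available.
All of (d)'s requirements are met (the tenant is an immediate family member; the registered capacity is 2,310 units, below the 2,400 units limit). Turning to paragraph (p): (p) operates against (d): a current Annual Declaration is held. So (d) is unavailable.
Exception (e) requires that the coverage ratio is below 17%; but the coverage ratio is 18%, not below 17%, so (e) is unavailable.

No — exception (c) applies; Dara is not required to file Form RP-1.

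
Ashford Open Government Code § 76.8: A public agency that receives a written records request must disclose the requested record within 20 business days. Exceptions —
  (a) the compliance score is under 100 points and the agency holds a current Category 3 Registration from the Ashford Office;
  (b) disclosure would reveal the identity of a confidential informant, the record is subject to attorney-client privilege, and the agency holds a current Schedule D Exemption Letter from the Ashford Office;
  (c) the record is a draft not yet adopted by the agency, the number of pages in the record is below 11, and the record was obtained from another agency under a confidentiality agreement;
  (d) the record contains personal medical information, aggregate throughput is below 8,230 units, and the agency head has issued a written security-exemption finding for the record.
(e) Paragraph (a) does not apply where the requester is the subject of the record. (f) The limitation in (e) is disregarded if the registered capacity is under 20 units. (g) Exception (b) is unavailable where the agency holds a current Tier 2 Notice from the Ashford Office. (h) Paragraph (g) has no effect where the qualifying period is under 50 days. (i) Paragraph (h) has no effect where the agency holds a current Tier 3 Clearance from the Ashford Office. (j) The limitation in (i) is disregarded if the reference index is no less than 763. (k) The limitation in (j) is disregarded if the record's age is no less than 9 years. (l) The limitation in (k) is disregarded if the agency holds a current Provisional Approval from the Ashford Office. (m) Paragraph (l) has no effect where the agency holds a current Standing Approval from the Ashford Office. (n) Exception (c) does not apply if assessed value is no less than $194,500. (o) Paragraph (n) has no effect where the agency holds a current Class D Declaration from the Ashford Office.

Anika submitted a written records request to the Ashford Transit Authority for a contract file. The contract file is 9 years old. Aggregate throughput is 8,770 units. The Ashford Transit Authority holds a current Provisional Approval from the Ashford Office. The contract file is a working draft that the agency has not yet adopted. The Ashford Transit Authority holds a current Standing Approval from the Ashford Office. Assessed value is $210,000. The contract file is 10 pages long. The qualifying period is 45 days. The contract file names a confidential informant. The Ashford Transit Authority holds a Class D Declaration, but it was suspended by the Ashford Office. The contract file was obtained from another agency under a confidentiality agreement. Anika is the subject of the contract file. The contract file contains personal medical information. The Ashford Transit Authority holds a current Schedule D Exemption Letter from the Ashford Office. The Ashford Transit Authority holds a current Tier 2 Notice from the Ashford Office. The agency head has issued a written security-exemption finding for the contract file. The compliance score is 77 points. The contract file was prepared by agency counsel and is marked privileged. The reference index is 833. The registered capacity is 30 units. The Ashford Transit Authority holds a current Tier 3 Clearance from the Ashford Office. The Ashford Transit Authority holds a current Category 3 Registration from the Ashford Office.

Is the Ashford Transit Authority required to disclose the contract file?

Yes — the Ashford Transit Authority must disclose the contract file.

Exception (a)'s conditions are all satisfied: the compliance score is 77 points, under the 100 points limit; a current Category 3 Registration is held. However, paragraphs (e)–(f) must be considered: (e) is engaged — Anika is the subject of the contract file. (f), which would lift (e), is inapplicable — the registered capacity is 30 units, not under 20 units. Exception (a) does not apply.
Exception (b): the contract file names a confidential informant; the contract file is privileged; a current Schedule D Exemption Letter is held — every condition holds. Turning to paragraphs (g)–(m): (g) operates against (b): a current Tier 2 Notice is held. (h) is triggered (the qualifying period is 45 days, under the 50 days limit), but is set aside by (i): (i) is triggered — a current Tier 3 Clearance is held. (j) would limit (i) — the reference index is 833, meeting the 763 threshold — but (k) sets (j) aside: (k) operates against (j): the record's age is 9 years, meeting the 9 years threshold. (l) is triggered (a current Provisional Approval is held), but is set aside by (m): (m) is triggered — a current Standing Approval is held. Exception (b) does not apply.
Exception (c) is satisfied on its face — the contract file is an unadopted draft; the number of pages in the record is 10, below the 11 limit; the contract file was obtained under a confidentiality agreement. But applying paragraphs (n)–(o): (n) operates against (c): assessed value is $210,000, meeting the $194,500 threshold. (o), which would lift (n), is not engaged — there is no Class D Declaration in force. Exception (c) does not apply.
Exception (d) does not apply: aggregate throughput is 8,770 units, not below 8,230 units.
Every exception is unavailable, so the rule governs.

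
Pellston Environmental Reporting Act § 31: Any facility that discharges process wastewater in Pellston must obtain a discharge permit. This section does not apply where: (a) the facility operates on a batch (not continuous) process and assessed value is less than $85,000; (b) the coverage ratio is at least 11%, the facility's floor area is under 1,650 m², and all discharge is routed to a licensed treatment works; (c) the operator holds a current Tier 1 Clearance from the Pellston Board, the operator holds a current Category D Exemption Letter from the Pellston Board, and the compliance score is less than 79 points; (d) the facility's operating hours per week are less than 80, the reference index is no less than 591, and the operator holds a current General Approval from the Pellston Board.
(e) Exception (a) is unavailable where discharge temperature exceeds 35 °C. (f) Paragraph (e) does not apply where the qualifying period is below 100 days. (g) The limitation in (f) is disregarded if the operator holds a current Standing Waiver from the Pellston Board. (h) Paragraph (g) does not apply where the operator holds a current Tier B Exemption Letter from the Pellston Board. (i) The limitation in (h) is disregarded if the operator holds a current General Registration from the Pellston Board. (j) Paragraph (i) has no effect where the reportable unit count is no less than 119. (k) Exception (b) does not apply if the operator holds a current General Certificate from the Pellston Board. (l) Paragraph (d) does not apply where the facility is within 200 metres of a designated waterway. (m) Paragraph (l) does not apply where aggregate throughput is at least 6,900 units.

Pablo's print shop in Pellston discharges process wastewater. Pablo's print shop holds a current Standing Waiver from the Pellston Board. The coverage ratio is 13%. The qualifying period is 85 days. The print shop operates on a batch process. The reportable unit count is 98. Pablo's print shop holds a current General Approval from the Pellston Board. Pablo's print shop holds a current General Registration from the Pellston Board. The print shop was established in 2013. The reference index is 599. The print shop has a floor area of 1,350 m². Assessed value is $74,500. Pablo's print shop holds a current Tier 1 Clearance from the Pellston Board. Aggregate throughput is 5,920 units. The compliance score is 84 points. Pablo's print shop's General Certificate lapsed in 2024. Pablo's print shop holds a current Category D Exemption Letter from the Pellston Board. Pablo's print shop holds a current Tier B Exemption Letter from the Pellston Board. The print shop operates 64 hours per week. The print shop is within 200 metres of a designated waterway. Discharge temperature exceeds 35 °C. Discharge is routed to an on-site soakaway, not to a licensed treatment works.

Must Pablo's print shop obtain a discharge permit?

Yes — Pablo's print shop must obtain a discharge permit.

Exception (a)'s conditions are all satisfied: the facility operates on a batch process; assessed value is $74,500, less than the $85,000 limit. Turning to paragraphs (e)–(j): (e) is engaged — discharge temperature exceeds 35 °C. (f) would limit (e) — the qualifying period is 85 days, below the 100 days limit — but (g) sets (f) aside: (g) operates against (f): a current Standing Waiver is held. (h) would limit (g) — a current Tier B Exemption Letter is held — but (i) sets (h) aside: (i) operates against (h): a current General Registration is held. (j) is inapplicable (the reportable unit count is 98, short of 119), so (i) stands. Exception (a) does not apply.
Exception (b) fails — discharge is not routed to a licensed treatment works.
Exception (c) fails — the compliance score is 84 points, not less than 79 points.
Exception (d) is satisfied on its face — the facility's operating hours per week are 64, less than the 80 limit; the reference index is 599, meeting the 591 threshold; a current General Approval is held. Turning to paragraphs (l)–(m): (l) operates against (d): the print shop is within 200 m of a designated waterway. (m), which would lift (l), is not triggered — aggregate throughput is 5,920 units, short of 6,900 units. Exception (d) does not apply.
None of the exceptions is available; § 31 applies in full.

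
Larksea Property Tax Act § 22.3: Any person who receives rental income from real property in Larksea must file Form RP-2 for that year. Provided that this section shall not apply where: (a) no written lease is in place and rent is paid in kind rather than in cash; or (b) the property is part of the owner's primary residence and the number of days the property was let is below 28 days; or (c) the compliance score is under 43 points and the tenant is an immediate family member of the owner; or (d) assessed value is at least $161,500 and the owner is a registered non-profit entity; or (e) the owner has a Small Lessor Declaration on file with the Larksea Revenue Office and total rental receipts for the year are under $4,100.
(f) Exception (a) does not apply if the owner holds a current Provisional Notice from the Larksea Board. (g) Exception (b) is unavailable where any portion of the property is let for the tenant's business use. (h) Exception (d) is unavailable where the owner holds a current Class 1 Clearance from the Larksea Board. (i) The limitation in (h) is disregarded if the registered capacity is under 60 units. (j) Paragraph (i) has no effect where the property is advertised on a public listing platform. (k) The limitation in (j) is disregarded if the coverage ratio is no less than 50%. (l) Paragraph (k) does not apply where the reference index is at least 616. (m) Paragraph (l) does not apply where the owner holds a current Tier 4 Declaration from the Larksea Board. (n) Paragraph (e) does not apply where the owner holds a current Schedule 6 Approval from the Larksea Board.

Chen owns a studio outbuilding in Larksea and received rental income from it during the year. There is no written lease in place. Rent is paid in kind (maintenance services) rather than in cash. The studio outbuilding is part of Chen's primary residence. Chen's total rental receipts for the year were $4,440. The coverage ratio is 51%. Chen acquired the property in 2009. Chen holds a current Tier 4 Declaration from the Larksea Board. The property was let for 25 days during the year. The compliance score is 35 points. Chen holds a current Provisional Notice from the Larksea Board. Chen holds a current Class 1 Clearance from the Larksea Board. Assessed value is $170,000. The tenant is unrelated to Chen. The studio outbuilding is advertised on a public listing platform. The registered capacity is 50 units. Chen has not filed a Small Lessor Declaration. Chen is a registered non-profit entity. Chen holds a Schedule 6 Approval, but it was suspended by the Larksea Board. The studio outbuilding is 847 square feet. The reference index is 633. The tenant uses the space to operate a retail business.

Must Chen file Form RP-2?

All of (a)'s requirements are met (there is no written lease; rent is paid in kind). Turning to paragraph (f): (f) is engaged — a current Provisional Notice is held. (a) is therefore removed.
Exception (b) is satisfied on its face — the studio outbuilding is part of the primary residence; the number of days the property was let is 25 days, below the 28 days limit. But: (g) operates against (b): the space is let for business use. Exception (b) does not apply.
Exception (c) fails — the tenant is unrelated to the owner.
Exception (d)'s conditions are all satisfied: assessed value is $170,000, meeting the $161,500 threshold; Chen is a registered non-profit. Under paragraphs (h)–(m): (h) is triggered (a current Class 1 Clearance is held), but is overridden by (i): (i) operates — the registered capacity is 50 units, under the 60 units limit. (j) would limit (i) — the property is publicly advertised — but (k) sets (j) aside: (k) operates — the coverage ratio is 51%, meeting the 50% threshold. (l) is triggered (the reference index is 633, meeting the 616 threshold), but is set aside by (m): (m) operates against (l): a current Tier 4 Declaration is held. Exception (d) stands.
Exception (e) fails — no Small Lessor Declaration is on file.

No — exception (d) applies; Chen is not required to file Form RP-2.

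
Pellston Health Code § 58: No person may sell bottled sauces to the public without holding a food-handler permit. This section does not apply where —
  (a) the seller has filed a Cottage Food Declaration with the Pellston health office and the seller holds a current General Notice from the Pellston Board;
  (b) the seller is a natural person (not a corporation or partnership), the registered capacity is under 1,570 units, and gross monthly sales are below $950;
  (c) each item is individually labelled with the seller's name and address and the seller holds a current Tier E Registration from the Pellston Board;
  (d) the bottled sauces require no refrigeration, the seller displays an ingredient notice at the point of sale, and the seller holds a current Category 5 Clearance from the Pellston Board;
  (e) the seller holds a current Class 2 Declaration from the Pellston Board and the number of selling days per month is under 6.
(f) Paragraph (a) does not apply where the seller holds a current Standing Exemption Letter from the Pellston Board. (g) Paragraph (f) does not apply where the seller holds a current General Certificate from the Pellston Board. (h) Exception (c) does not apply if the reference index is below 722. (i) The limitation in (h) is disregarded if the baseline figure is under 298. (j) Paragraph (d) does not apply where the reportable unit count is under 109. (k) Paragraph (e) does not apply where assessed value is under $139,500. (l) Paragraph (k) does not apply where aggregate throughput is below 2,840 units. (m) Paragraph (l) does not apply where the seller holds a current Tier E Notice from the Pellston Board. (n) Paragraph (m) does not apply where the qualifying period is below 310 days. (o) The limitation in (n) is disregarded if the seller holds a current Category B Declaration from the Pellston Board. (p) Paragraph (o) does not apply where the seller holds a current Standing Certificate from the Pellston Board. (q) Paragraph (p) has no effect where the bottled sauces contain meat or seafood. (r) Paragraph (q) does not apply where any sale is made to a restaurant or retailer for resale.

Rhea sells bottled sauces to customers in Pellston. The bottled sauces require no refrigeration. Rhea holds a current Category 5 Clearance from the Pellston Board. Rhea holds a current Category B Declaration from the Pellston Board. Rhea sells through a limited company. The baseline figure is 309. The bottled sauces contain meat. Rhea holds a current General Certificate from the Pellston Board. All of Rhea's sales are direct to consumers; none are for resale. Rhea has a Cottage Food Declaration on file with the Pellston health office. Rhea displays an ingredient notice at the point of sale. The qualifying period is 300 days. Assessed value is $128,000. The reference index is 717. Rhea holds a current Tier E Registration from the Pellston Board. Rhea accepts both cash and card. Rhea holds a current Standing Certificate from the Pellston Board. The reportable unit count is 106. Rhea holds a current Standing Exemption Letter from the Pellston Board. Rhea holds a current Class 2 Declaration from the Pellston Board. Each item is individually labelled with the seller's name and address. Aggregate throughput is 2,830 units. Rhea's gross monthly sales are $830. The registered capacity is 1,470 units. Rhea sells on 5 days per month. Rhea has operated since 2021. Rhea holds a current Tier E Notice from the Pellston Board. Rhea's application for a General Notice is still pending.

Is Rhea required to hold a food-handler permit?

Yes — Rhea must hold a food-handler permit.

Exception (a) requires that the seller holds a current General Notice from the Pellston Board; but no current General Notice is held, so (a) is unavailable.
Exception (b) fails — the seller operates through a limited company.
Exception (c)'s conditions are all satisfied: items are individually labelled; a current Tier E Registration is held. However, paragraphs (h)–(i) must be considered: (h) operates against (c): the reference index is 717, below the 722 limit. (i), which would lift (h), is not engaged — the baseline figure is 309, not under 298. Exception (c) does not apply.
All of (d)'s requirements are met (the bottled sauces are shelf-stable; an ingredient notice is displayed; a current Category 5 Clearance is held). Turning to paragraph (j): (j) operates against (d): the reportable unit count is 106, under the 109 limit. So (d) is unavailable.
All of (e)'s requirements are met (a current Class 2 Declaration is held; the number of selling days per month is 5, under the 6 limit). However, paragraphs (k)–(r) must be considered: (k) applies — assessed value is $128,000, under the $139,500 limit. (l) is engaged (aggregate throughput is 2,830 units, below the 2,840 units limit), but is overridden by (m): (m) is triggered — a current Tier E Notice is held. (n) would limit (m) — the qualifying period is 300 days, below the 310 days limit — but (o) sets (n) aside: (o) is triggered — a current Category B Declaration is held. (p) operates (a current Standing Certificate is held), but is displaced by (q): (q) applies — the bottled sauces contain meat. (r) does not operate here (no sales are for resale), so (q) stands. (e) is therefore removed.
No exception applies. The general rule governs.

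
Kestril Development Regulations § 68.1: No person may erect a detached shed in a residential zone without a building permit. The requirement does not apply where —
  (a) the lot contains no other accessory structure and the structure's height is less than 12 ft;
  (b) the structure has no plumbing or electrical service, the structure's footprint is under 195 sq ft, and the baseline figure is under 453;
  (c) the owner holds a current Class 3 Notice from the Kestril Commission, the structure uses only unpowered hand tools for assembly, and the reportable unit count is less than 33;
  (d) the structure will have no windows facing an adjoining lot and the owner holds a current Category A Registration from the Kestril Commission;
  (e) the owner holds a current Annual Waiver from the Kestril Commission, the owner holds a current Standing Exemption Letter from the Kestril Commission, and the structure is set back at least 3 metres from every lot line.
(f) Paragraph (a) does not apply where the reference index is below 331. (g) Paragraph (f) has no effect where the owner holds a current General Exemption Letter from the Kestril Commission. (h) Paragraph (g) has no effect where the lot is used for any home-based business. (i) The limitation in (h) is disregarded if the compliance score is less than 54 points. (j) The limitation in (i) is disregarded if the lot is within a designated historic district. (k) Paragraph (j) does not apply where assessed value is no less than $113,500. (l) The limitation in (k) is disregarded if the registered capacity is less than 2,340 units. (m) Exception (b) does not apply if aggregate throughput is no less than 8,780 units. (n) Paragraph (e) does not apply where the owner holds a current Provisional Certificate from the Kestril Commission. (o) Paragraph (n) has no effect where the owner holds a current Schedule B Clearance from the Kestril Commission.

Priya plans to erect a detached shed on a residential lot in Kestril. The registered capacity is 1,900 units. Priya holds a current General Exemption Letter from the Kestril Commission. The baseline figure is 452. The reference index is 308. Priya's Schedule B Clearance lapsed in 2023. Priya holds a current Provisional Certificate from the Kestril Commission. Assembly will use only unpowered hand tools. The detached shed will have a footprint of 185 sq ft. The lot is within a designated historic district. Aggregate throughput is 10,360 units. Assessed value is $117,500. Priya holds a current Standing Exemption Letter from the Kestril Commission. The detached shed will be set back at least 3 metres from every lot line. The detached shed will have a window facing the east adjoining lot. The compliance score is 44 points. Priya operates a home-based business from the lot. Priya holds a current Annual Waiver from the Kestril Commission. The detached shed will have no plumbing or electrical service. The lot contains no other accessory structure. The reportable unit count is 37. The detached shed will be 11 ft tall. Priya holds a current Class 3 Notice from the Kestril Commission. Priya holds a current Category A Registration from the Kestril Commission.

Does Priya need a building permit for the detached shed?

Yes — Priya must obtain a building permit.

All of (a)'s requirements are met (the lot has no other accessory structure; the structure's height is 11 ft, less than the 12 ft limit). Turning to paragraphs (f)–(l): (f) operates against (a): the reference index is 308, below the 331 limit. (g) would limit (f) — a current General Exemption Letter is held — but (h) sets (g) aside: (h) operates against (g): a home-based business operates on the lot. (i) operates (the compliance score is 44 points, less than the 54 points limit), but is overridden by (j): (j) operates — the lot is in a historic district. (k) would limit (j) — assessed value is $117,500, meeting the $113,500 threshold — but (l) sets (k) aside: (l) is engaged — the registered capacity is 1,900 units, less than the 2,340 units limit. So (a) is unavailable.
Exception (b): there is no plumbing or electrical service; the structure's footprint is 185 sq ft, under the 195 sq ft limit; the baseline figure is 452, under the 453 limit — every condition holds. But: (m) operates — aggregate throughput is 10,360 units, meeting the 8,780 units threshold. So (b) is unavailable.
Exception (c) fails — the reportable unit count is 37, not less than 33.
Exception (d) does not apply: a window faces an adjoining lot.
Exception (e)'s conditions are all satisfied: a current Annual Waiver is held; a current Standing Exemption Letter is held; the setback is at least 3 m on every side. However, paragraphs (n)–(o) must be considered: (n) operates against (e): a current Provisional Certificate is held. (o) is not triggered (there is no Schedule B Clearance in force), so (n) stands. Exception (e) does not apply.
None of the exceptions is available; § 68.1 applies in full.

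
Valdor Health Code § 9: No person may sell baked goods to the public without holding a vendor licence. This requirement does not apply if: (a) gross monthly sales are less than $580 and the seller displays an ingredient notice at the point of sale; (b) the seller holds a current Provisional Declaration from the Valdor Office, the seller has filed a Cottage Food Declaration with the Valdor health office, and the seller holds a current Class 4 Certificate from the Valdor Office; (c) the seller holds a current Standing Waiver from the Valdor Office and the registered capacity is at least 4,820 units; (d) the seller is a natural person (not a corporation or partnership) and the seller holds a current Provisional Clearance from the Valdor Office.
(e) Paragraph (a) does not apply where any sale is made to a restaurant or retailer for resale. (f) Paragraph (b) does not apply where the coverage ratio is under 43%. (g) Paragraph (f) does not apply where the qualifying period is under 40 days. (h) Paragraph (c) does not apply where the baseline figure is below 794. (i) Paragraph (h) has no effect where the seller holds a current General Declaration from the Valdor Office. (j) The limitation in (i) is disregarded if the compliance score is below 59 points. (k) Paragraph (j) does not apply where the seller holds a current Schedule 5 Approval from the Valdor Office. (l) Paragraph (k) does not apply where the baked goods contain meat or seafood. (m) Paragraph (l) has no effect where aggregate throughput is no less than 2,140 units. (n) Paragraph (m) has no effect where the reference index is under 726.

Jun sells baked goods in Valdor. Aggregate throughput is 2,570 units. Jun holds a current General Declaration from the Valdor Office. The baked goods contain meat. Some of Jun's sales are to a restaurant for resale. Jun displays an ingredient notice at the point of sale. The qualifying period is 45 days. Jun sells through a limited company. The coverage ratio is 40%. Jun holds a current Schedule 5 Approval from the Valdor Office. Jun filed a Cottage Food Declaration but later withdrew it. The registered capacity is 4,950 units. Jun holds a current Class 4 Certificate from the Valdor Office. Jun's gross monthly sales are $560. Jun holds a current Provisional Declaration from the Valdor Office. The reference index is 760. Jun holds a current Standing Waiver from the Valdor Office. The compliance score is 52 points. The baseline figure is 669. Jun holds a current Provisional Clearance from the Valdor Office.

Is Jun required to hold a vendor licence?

Exception (a)'s conditions are all satisfied: gross monthly sales are $560, less than the $580 limit; an ingredient notice is displayed. However, paragraph (e) must be considered: (e) operates against (a): some sales are to a restaurant for resale. (a) is therefore removed.
Exception (b) fails — the Cottage Food Declaration was withdrawn.
Exception (c): a current Standing Waiver is held; the registered capacity is 4,950 units, meeting the 4,820 units threshold — every condition holds. As to paragraphs (h)–(n): (h) applies (the baseline figure is 669, below the 794 limit), but is overridden by (i): (i) operates against (h): a current General Declaration is held. (j) would limit (i) — the compliance score is 52 points, below the 59 points limit — but (k) sets (j) aside: (k) applies — a current Schedule 5 Approval is held. (l) would limit (k) — the baked goods contain meat — but (m) sets (l) aside: (m) operates against (l): aggregate throughput is 2,570 units, meeting the 2,140 units threshold. (n), which would lift (m), is not engaged — the reference index is 760, not under 726. So (c) applies.
Exception (d) does not apply: the seller operates through a limited company.

No — exception (c) applies; Jun is not required to hold a vendor licence.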